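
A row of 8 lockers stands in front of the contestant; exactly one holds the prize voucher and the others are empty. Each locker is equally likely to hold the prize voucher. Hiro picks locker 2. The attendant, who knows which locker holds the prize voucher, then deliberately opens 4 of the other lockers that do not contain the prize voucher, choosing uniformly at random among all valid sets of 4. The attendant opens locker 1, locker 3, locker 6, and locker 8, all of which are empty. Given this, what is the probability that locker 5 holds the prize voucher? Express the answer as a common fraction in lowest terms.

Apply Bayes' rule, conditioning on where the prize voucher actually is.
If it is in any of lockers 1, 3, 6, and 8 (prior 1/8 each): that locker was opened and seen not to hold the prize — ruled out; weight (1/8)·0 = 0 each.
If it is in locker 2 (prior 1/8): the attendant has 35 equally likely choices, so probability 1/35; weight (1/8)·(1/35) = 1/280.
If it is in any of lockers 4, 5, and 7 (prior 1/8 each): the attendant has 15 equally likely choices, so probability 1/15; weight (1/8)·(1/15) = 1/120 each.
The weights sum to 1/35.
So P(the prize voucher in locker 5 | the attendant opened locker 1, locker 3, locker 6, and locker 8) = (1/120) / (1/35) = 7/24.

7/24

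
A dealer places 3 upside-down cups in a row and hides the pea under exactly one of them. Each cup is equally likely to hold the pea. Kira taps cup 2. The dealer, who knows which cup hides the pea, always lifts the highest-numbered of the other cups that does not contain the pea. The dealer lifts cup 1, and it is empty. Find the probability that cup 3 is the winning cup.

1

Consider each possible location of the pea in turn.
If it is under cup 1 (prior 1/3): the dealer opened cup 1, so this case is ruled out; weight (1/3)·0 = 0.
If it is under cup 2 (prior 1/3): the dealer would have opened cup 3 instead, probability 0; weight (1/3)·0 = 0.
If it is under cup 3 (prior 1/3): cup 1 is the highest-numbered option available, probability 1; weight (1/3)·1 = 1/3.
The weights sum to 1/3.
So P(the pea under cup 3 | the dealer opened cup 1) = (1/3) / (1/3) = 1.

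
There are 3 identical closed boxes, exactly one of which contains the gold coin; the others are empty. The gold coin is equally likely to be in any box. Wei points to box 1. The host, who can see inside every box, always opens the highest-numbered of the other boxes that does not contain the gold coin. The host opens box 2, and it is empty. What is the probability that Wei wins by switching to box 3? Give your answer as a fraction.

1

Apply Bayes' rule, conditioning on where the gold coin actually is.
If it is in box 1 (prior 1/3): the host would have opened box 3 instead, probability 0; weight (1/3)·0 = 0.
If it is in box 2 (prior 1/3): the host opened box 2, so this case is ruled out; weight (1/3)·0 = 0.
If it is in box 3 (prior 1/3): box 2 is the highest-numbered option available, probability 1; weight (1/3)·1 = 1/3.
The weights sum to 1/3.
So P(the gold coin in box 3 | the host opened box 2) = (1/3) / (1/3) = 1.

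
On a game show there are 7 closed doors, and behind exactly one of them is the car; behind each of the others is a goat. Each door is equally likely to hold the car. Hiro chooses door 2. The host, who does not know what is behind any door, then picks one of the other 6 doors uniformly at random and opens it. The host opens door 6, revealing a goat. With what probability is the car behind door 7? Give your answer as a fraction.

Because the host chose which door to open without knowing where the car is, the choice is independent of the prize location. Learning that door 6 does not hold the car simply rules out that one location and leaves the remaining 6 doors still equally likely by symmetry.
So P(the car behind door 7) = 1/6.

1/6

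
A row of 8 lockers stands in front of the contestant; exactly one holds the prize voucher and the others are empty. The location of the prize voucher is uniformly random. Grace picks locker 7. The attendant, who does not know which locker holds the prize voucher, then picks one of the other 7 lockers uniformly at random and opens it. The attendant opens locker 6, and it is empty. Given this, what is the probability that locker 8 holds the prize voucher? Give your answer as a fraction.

1/7

Because the attendant chose which locker to open without knowing where the prize voucher is, the choice is independent of the prize location. Learning that locker 6 does not hold the prize voucher simply rules out that one location and leaves the remaining 7 lockers still equally likely by symmetry.
So P(the prize voucher in locker 8) = 1/7.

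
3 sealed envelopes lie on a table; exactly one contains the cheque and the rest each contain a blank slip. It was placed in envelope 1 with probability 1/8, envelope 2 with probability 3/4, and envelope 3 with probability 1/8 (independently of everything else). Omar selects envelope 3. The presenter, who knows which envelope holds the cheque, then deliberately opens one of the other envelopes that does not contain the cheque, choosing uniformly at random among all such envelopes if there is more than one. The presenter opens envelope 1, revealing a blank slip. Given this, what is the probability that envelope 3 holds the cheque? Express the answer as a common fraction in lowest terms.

1/13

Apply Bayes' rule, conditioning on where the cheque actually is.
If it is in envelope 1 (prior 1/8): the presenter opened envelope 1, so this case is ruled out; weight (1/8)·0 = 0.
If it is in envelope 2 (prior 3/4): the presenter has no choice, probability 1; weight (3/4)·1 = 3/4.
If it is in envelope 3 (prior 1/8): the presenter has 2 equally likely choices, so probability 1/2; weight (1/8)·(1/2) = 1/16.
The weights sum to 13/16.
So P(the cheque in envelope 3 | the presenter opened envelope 1) = (1/16) / (13/16) = 1/13.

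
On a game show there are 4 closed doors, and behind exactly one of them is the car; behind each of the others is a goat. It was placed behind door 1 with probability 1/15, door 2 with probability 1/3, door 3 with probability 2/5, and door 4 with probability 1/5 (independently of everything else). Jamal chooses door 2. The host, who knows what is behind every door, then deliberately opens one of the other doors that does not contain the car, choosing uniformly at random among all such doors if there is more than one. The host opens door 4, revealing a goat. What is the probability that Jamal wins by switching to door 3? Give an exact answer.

Consider each possible location of the car in turn.
If it is behind door 1 (prior 1/15): the host has 2 equally likely choices, so probability 1/2; weight (1/15)·(1/2) = 1/30.
If it is behind door 2 (prior 1/3): the host has 3 equally likely choices, so probability 1/3; weight (1/3)·(1/3) = 1/9.
If it is behind door 3 (prior 2/5): the host has 2 equally likely choices, so probability 1/2; weight (2/5)·(1/2) = 1/5.
If it is behind door 4 (prior 1/5): the host opened door 4, so this case is ruled out; weight (1/5)·0 = 0.
The weights sum to 31/90.
So P(the car behind door 3 | the host opened door 4) = (1/5) / (31/90) = 18/31.

18/31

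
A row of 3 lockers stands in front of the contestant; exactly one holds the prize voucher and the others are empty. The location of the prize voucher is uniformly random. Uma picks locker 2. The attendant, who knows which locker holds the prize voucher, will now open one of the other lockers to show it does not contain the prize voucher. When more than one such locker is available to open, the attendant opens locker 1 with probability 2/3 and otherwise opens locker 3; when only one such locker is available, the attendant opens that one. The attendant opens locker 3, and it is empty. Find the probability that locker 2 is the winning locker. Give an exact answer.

Apply Bayes' rule, conditioning on where the prize voucher actually is.
If it is in locker 1 (prior 1/3): only locker 3 is available, probability 1; weight (1/3)·1 = 1/3.
If it is in locker 2 (prior 1/3): locker 1 is available but not opened, probability 1/3; weight (1/3)·(1/3) = 1/9.
If it is in locker 3 (prior 1/3): the attendant opened locker 3, so this case is ruled out; weight (1/3)·0 = 0.
The weights sum to 4/9.
So P(the prize voucher in locker 2 | the attendant opened locker 3) = (1/9) / (4/9) = 1/4.

1/4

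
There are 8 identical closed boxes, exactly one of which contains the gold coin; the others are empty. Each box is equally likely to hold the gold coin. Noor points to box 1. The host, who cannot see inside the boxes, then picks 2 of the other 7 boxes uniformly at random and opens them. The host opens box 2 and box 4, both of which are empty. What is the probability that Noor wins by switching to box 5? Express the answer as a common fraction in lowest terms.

1/6

Condition on the true location of the gold coin.
If it is in any of boxes 1, 3, 5, 6, 7, and 8 (prior 1/8 each): the host picks exactly this set with probability 1/21 regardless, and none is the prize; weight (1/8)·(1/21) = 1/168 each.
If it is in either of boxes 2 and 4 (prior 1/8 each): that box was opened and seen not to hold the prize — ruled out; weight (1/8)·0 = 0 each.
The weights sum to 1/28.
So P(the gold coin in box 5 | the host opened box 2 and box 4) = (1/168) / (1/28) = 1/6.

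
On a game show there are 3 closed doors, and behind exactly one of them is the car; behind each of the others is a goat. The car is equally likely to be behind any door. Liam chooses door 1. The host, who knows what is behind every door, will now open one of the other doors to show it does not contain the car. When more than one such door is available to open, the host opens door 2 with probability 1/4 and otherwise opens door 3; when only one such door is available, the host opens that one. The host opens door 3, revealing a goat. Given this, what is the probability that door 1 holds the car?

Consider each possible location of the car in turn.
If it is behind door 1 (prior 1/3): door 2 is available but not opened, probability 3/4; weight (1/3)·(3/4) = 1/4.
If it is behind door 2 (prior 1/3): only door 3 is available, probability 1; weight (1/3)·1 = 1/3.
If it is behind door 3 (prior 1/3): the host opened door 3, so this case is ruled out; weight (1/3)·0 = 0.
The weights sum to 7/12.
So P(the car behind door 1 | the host opened door 3) = (1/4) / (7/12) = 3/7.

3/7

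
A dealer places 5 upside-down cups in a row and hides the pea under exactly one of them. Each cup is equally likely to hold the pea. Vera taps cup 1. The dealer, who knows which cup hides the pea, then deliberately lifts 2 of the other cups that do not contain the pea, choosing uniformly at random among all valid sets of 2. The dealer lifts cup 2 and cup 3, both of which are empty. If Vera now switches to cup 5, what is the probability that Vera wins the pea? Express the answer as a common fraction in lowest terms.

Condition on the true location of the pea.
If it is under cup 1 (prior 1/5): the dealer has 6 equally likely choices, so probability 1/6; weight (1/5)·(1/6) = 1/30.
If it is under either of cups 2 and 3 (prior 1/5 each): that cup was opened and seen not to hold the prize — ruled out; weight (1/5)·0 = 0 each.
If it is under either of cups 4 and 5 (prior 1/5 each): the dealer has 3 equally likely choices, so probability 1/3; weight (1/5)·(1/3) = 1/15 each.
The weights sum to 1/6.
So P(the pea under cup 5 | the dealer opened cup 2 and cup 3) = (1/15) / (1/6) = 2/5.

2/5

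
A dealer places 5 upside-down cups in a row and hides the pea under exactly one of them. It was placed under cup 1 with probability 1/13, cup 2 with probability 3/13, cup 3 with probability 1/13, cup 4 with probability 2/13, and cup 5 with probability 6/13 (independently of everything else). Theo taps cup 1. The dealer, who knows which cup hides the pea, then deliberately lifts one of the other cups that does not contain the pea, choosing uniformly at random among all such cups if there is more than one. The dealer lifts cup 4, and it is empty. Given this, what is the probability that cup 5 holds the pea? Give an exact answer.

Consider each possible location of the pea in turn.
If it is under cup 1 (prior 1/13): the dealer has 4 equally likely choices, so probability 1/4; weight (1/13)·(1/4) = 1/52.
If it is under cup 2 (prior 3/13): the dealer has 3 equally likely choices, so probability 1/3; weight (3/13)·(1/3) = 1/13.
If it is under cup 3 (prior 1/13): the dealer has 3 equally likely choices, so probability 1/3; weight (1/13)·(1/3) = 1/39.
If it is under cup 4 (prior 2/13): the dealer opened cup 4, so this case is ruled out; weight (2/13)·0 = 0.
If it is under cup 5 (prior 6/13): the dealer has 3 equally likely choices, so probability 1/3; weight (6/13)·(1/3) = 2/13.
The weights sum to 43/156.
So P(the pea under cup 5 | the dealer opened cup 4) = (2/13) / (43/156) = 24/43.

24/43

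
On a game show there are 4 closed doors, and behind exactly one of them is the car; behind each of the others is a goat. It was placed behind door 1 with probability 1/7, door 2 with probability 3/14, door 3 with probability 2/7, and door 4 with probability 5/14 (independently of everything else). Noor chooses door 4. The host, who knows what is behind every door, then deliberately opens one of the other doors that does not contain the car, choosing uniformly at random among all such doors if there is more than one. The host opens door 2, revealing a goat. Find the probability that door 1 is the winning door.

3/14

Consider each possible location of the car in turn.
If it is behind door 1 (prior 1/7): the host has 2 equally likely choices, so probability 1/2; weight (1/7)·(1/2) = 1/14.
If it is behind door 2 (prior 3/14): the host opened door 2, so this case is ruled out; weight (3/14)·0 = 0.
If it is behind door 3 (prior 2/7): the host has 2 equally likely choices, so probability 1/2; weight (2/7)·(1/2) = 1/7.
If it is behind door 4 (prior 5/14): the host has 3 equally likely choices, so probability 1/3; weight (5/14)·(1/3) = 5/42.
The weights sum to 1/3.
So P(the car behind door 1 | the host opened door 2) = (1/14) / (1/3) = 3/14.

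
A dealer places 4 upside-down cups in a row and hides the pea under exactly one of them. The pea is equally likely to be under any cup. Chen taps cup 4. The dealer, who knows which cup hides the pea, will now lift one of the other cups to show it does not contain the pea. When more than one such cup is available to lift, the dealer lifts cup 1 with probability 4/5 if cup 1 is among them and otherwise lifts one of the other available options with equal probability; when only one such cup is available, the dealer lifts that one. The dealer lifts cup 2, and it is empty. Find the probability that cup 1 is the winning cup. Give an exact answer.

5/8

Consider each possible location of the pea in turn.
If it is under cup 1 (prior 1/4): cup 1 holds the prize so is unavailable; the dealer chooses uniformly among the 2 others, probability 1/2; weight (1/4)·(1/2) = 1/8.
If it is under cup 2 (prior 1/4): the dealer opened cup 2, so this case is ruled out; weight (1/4)·0 = 0.
If it is under cup 3 (prior 1/4): cup 1 is available but not opened, probability 1/5; weight (1/4)·(1/5) = 1/20.
If it is under cup 4 (prior 1/4): cup 1 is available but not opened; cup 2 gets probability (1 − 4/5)/2 = 1/10; weight (1/4)·(1/10) = 1/40.
The weights sum to 1/5.
So P(the pea under cup 1 | the dealer opened cup 2) = (1/8) / (1/5) = 5/8.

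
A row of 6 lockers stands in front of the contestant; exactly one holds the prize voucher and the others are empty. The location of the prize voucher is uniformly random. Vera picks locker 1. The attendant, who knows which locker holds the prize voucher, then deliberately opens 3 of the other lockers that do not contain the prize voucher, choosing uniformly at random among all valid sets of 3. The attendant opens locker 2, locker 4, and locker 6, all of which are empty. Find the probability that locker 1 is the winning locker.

1/6

Consider each possible location of the prize voucher in turn.
If it is in locker 1 (prior 1/6): the attendant has 10 equally likely choices, so probability 1/10; weight (1/6)·(1/10) = 1/60.
If it is in any of lockers 2, 4, and 6 (prior 1/6 each): that locker was opened and seen not to hold the prize — ruled out; weight (1/6)·0 = 0 each.
If it is in either of lockers 3 and 5 (prior 1/6 each): the attendant has 4 equally likely choices, so probability 1/4; weight (1/6)·(1/4) = 1/24 each.
The weights sum to 1/10.
So P(the prize voucher in locker 1 | the attendant opened locker 2, locker 4, and locker 6) = (1/60) / (1/10) = 1/6.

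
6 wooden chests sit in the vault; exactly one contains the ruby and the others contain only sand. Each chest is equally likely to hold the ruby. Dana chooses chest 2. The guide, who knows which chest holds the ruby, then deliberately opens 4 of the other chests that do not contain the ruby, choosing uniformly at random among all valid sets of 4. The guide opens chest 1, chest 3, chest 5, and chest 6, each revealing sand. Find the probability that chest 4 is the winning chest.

Apply Bayes' rule, conditioning on where the ruby actually is.
If it is in any of chests 1, 3, 5, and 6 (prior 1/6 each): that chest was opened and seen not to hold the prize — ruled out; weight (1/6)·0 = 0 each.
If it is in chest 2 (prior 1/6): the guide has 5 equally likely choices, so probability 1/5; weight (1/6)·(1/5) = 1/30.
If it is in chest 4 (prior 1/6): the guide has no choice, probability 1; weight (1/6)·1 = 1/6.
The weights sum to 1/5.
So P(the ruby in chest 4 | the guide opened chest 1, chest 3, chest 5, and chest 6) = (1/6) / (1/5) = 5/6.

5/6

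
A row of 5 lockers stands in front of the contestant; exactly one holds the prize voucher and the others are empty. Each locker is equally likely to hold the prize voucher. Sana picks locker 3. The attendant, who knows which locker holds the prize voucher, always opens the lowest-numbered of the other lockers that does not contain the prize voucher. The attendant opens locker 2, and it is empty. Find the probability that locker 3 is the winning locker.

Condition on the true location of the prize voucher.
If it is in locker 1 (prior 1/5): locker 2 is the lowest-numbered option available, probability 1; weight (1/5)·1 = 1/5.
If it is in locker 2 (prior 1/5): the attendant opened locker 2, so this case is ruled out; weight (1/5)·0 = 0.
If it is in any of lockers 3, 4, and 5 (prior 1/5 each): the attendant would have opened locker 1 instead, probability 0; weight (1/5)·0 = 0 each.
The weights sum to 1/5.
So P(the prize voucher in locker 3 | the attendant opened locker 2) = 0 / (1/5) = 0.

0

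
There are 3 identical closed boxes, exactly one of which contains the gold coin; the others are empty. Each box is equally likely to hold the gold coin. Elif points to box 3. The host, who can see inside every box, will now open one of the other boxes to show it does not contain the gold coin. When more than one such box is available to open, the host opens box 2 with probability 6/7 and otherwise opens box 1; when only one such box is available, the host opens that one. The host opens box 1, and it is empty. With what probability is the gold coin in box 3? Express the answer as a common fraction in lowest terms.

1/8

Consider each possible location of the gold coin in turn.
If it is in box 1 (prior 1/3): the host opened box 1, so this case is ruled out; weight (1/3)·0 = 0.
If it is in box 2 (prior 1/3): only box 1 is available, probability 1; weight (1/3)·1 = 1/3.
If it is in box 3 (prior 1/3): box 2 is available but not opened, probability 1/7; weight (1/3)·(1/7) = 1/21.
The weights sum to 8/21.
So P(the gold coin in box 3 | the host opened box 1) = (1/21) / (8/21) = 1/8.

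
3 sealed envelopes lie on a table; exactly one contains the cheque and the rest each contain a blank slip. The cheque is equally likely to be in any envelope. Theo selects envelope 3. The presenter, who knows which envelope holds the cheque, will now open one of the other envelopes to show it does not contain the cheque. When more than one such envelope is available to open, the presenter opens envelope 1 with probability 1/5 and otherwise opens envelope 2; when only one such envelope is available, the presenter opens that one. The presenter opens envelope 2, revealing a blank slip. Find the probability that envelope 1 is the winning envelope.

Consider each possible location of the cheque in turn.
If it is in envelope 1 (prior 1/3): only envelope 2 is available, probability 1; weight (1/3)·1 = 1/3.
If it is in envelope 2 (prior 1/3): the presenter opened envelope 2, so this case is ruled out; weight (1/3)·0 = 0.
If it is in envelope 3 (prior 1/3): envelope 1 is available but not opened, probability 4/5; weight (1/3)·(4/5) = 4/15.
The weights sum to 3/5.
So P(the cheque in envelope 1 | the presenter opened envelope 2) = (1/3) / (3/5) = 5/9.

5/9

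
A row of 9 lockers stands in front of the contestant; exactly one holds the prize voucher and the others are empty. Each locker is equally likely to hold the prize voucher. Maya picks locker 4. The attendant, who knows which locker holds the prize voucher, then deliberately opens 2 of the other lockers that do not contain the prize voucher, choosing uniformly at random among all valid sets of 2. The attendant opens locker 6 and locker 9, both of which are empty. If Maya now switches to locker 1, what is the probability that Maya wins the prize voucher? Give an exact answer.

4/27

Consider each possible location of the prize voucher in turn.
If it is in any of lockers 1, 2, 3, 5, 7, and 8 (prior 1/9 each): the attendant has 21 equally likely choices, so probability 1/21; weight (1/9)·(1/21) = 1/189 each.
If it is in locker 4 (prior 1/9): the attendant has 28 equally likely choices, so probability 1/28; weight (1/9)·(1/28) = 1/252.
If it is in either of lockers 6 and 9 (prior 1/9 each): that locker was opened and seen not to hold the prize — ruled out; weight (1/9)·0 = 0 each.
The weights sum to 1/28.
So P(the prize voucher in locker 1 | the attendant opened locker 6 and locker 9) = (1/189) / (1/28) = 4/27.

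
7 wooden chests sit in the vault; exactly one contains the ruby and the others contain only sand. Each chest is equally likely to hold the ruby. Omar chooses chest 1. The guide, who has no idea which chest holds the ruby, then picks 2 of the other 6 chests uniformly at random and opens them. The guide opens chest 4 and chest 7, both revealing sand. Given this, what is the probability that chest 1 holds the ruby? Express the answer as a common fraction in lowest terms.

Apply Bayes' rule, conditioning on where the ruby actually is.
If it is in any of chests 1, 2, 3, 5, and 6 (prior 1/7 each): the guide picks exactly this set with probability 1/15 regardless, and none is the prize; weight (1/7)·(1/15) = 1/105 each.
If it is in either of chests 4 and 7 (prior 1/7 each): that chest was opened and seen not to hold the prize — ruled out; weight (1/7)·0 = 0 each.
The weights sum to 1/21.
So P(the ruby in chest 1 | the guide opened chest 4 and chest 7) = (1/105) / (1/21) = 1/5.

1/5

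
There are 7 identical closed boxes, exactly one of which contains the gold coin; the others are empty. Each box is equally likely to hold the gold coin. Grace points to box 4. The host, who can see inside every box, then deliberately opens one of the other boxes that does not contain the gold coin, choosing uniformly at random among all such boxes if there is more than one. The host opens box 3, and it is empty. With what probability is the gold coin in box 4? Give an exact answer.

Apply Bayes' rule, conditioning on where the gold coin actually is.
If it is in any of boxes 1, 2, 5, 6, and 7 (prior 1/7 each): the host has 5 equally likely choices, so probability 1/5; weight (1/7)·(1/5) = 1/35 each.
If it is in box 3 (prior 1/7): the host opened box 3, so this case is ruled out; weight (1/7)·0 = 0.
If it is in box 4 (prior 1/7): the host has 6 equally likely choices, so probability 1/6; weight (1/7)·(1/6) = 1/42.
The weights sum to 1/6.
So P(the gold coin in box 4 | the host opened box 3) = (1/42) / (1/6) = 1/7.

1/7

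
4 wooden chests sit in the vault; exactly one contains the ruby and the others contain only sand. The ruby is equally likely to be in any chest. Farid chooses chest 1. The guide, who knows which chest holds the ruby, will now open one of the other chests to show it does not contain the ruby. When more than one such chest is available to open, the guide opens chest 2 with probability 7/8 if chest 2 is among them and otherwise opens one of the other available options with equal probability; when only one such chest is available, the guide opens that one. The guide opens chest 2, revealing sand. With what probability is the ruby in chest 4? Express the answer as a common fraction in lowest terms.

Condition on the true location of the ruby.
If it is in any of chests 1, 3, and 4 (prior 1/4 each): chest 2 is available, opened with probability 7/8; weight (1/4)·(7/8) = 7/32 each.
If it is in chest 2 (prior 1/4): the guide opened chest 2, so this case is ruled out; weight (1/4)·0 = 0.
The weights sum to 21/32.
So P(the ruby in chest 4 | the guide opened chest 2) = (7/32) / (21/32) = 1/3.

1/3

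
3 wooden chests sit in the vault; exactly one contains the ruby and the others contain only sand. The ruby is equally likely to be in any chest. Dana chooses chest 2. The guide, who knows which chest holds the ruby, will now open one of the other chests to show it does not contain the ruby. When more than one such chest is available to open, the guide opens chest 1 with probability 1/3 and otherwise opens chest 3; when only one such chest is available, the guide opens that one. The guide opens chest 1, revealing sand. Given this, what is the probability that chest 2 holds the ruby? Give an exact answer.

Apply Bayes' rule, conditioning on where the ruby actually is.
If it is in chest 1 (prior 1/3): the guide opened chest 1, so this case is ruled out; weight (1/3)·0 = 0.
If it is in chest 2 (prior 1/3): chest 1 is available, opened with probability 1/3; weight (1/3)·(1/3) = 1/9.
If it is in chest 3 (prior 1/3): only chest 1 is available, probability 1; weight (1/3)·1 = 1/3.
The weights sum to 4/9.
So P(the ruby in chest 2 | the guide opened chest 1) = (1/9) / (4/9) = 1/4.

1/4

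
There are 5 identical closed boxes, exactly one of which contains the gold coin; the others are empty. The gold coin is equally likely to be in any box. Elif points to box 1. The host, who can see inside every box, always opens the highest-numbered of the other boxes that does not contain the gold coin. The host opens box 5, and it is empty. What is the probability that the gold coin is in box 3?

Apply Bayes' rule, conditioning on where the gold coin actually is.
If it is in any of boxes 1, 2, 3, and 4 (prior 1/5 each): box 5 is the highest-numbered option available, probability 1; weight (1/5)·1 = 1/5 each.
If it is in box 5 (prior 1/5): the host opened box 5, so this case is ruled out; weight (1/5)·0 = 0.
The weights sum to 4/5.
So P(the gold coin in box 3 | the host opened box 5) = (1/5) / (4/5) = 1/4.

1/4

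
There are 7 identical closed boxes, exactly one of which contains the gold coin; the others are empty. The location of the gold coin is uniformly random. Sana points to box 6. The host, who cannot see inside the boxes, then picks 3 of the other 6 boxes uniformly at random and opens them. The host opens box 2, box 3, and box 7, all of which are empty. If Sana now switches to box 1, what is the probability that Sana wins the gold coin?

1/4

Condition on the true location of the gold coin.
If it is in any of boxes 1, 4, 5, and 6 (prior 1/7 each): the host picks exactly this set with probability 1/20 regardless, and none is the prize; weight (1/7)·(1/20) = 1/140 each.
If it is in any of boxes 2, 3, and 7 (prior 1/7 each): that box was opened and seen not to hold the prize — ruled out; weight (1/7)·0 = 0 each.
The weights sum to 1/35.
So P(the gold coin in box 1 | the host opened box 2, box 3, and box 7) = (1/140) / (1/35) = 1/4.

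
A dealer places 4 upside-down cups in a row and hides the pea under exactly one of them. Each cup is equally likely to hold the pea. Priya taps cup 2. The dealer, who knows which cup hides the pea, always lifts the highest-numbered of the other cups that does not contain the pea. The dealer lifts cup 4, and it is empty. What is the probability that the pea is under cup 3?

1/3

Apply Bayes' rule, conditioning on where the pea actually is.
If it is under any of cups 1, 2, and 3 (prior 1/4 each): cup 4 is the highest-numbered option available, probability 1; weight (1/4)·1 = 1/4 each.
If it is under cup 4 (prior 1/4): the dealer opened cup 4, so this case is ruled out; weight (1/4)·0 = 0.
The weights sum to 3/4.
So P(the pea under cup 3 | the dealer opened cup 4) = (1/4) / (3/4) = 1/3.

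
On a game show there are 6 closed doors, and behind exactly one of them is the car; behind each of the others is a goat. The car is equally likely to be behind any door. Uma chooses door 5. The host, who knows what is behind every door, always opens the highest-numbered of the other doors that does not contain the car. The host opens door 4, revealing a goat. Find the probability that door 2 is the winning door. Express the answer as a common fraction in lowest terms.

Apply Bayes' rule, conditioning on where the car actually is.
If it is behind any of doors 1, 2, 3, and 5 (prior 1/6 each): the host would have opened door 6 instead, probability 0; weight (1/6)·0 = 0 each.
If it is behind door 4 (prior 1/6): the host opened door 4, so this case is ruled out; weight (1/6)·0 = 0.
If it is behind door 6 (prior 1/6): door 4 is the highest-numbered option available, probability 1; weight (1/6)·1 = 1/6.
The weights sum to 1/6.
So P(the car behind door 2 | the host opened door 4) = 0 / (1/6) = 0.

0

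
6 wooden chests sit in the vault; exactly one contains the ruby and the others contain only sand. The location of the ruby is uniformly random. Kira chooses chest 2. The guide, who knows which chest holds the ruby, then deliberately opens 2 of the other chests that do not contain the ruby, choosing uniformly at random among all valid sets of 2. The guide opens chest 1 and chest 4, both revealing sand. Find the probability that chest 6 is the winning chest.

5/18

Condition on the true location of the ruby.
If it is in either of chests 1 and 4 (prior 1/6 each): that chest was opened and seen not to hold the prize — ruled out; weight (1/6)·0 = 0 each.
If it is in chest 2 (prior 1/6): the guide has 10 equally likely choices, so probability 1/10; weight (1/6)·(1/10) = 1/60.
If it is in any of chests 3, 5, and 6 (prior 1/6 each): the guide has 6 equally likely choices, so probability 1/6; weight (1/6)·(1/6) = 1/36 each.
The weights sum to 1/10.
So P(the ruby in chest 6 | the guide opened chest 1 and chest 4) = (1/36) / (1/10) = 5/18.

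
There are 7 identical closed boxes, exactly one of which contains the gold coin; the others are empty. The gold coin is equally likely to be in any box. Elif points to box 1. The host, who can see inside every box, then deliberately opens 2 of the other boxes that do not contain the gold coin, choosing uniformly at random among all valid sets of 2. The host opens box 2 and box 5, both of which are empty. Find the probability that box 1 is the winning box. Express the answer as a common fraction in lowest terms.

Condition on the true location of the gold coin.
If it is in box 1 (prior 1/7): the host has 15 equally likely choices, so probability 1/15; weight (1/7)·(1/15) = 1/105.
If it is in either of boxes 2 and 5 (prior 1/7 each): that box was opened and seen not to hold the prize — ruled out; weight (1/7)·0 = 0 each.
If it is in any of boxes 3, 4, 6, and 7 (prior 1/7 each): the host has 10 equally likely choices, so probability 1/10; weight (1/7)·(1/10) = 1/70 each.
The weights sum to 1/15.
So P(the gold coin in box 1 | the host opened box 2 and box 5) = (1/105) / (1/15) = 1/7.

1/7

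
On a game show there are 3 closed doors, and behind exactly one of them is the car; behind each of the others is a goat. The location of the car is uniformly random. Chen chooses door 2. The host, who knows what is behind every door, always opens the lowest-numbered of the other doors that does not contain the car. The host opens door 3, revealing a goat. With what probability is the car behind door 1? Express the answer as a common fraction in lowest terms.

Consider each possible location of the car in turn.
If it is behind door 1 (prior 1/3): door 3 is the lowest-numbered option available, probability 1; weight (1/3)·1 = 1/3.
If it is behind door 2 (prior 1/3): the host would have opened door 1 instead, probability 0; weight (1/3)·0 = 0.
If it is behind door 3 (prior 1/3): the host opened door 3, so this case is ruled out; weight (1/3)·0 = 0.
The weights sum to 1/3.
So P(the car behind door 1 | the host opened door 3) = (1/3) / (1/3) = 1.

1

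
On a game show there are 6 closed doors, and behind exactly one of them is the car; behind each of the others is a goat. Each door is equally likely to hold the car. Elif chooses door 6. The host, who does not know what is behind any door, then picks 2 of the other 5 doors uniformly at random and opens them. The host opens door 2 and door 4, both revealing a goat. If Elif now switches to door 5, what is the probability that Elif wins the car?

Consider each possible location of the car in turn.
If it is behind any of doors 1, 3, 5, and 6 (prior 1/6 each): the host picks exactly this set with probability 1/10 regardless, and none is the prize; weight (1/6)·(1/10) = 1/60 each.
If it is behind either of doors 2 and 4 (prior 1/6 each): that door was opened and seen not to hold the prize — ruled out; weight (1/6)·0 = 0 each.
The weights sum to 1/15.
So P(the car behind door 5 | the host opened door 2 and door 4) = (1/60) / (1/15) = 1/4.

1/4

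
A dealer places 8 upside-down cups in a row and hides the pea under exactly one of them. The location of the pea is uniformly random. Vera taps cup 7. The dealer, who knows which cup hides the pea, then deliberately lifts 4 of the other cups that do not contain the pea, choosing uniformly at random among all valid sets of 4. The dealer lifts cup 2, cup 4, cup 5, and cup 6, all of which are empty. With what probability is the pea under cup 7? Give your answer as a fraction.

1/8

Condition on the true location of the pea.
If it is under any of cups 1, 3, and 8 (prior 1/8 each): the dealer has 15 equally likely choices, so probability 1/15; weight (1/8)·(1/15) = 1/120 each.
If it is under any of cups 2, 4, 5, and 6 (prior 1/8 each): that cup was opened and seen not to hold the prize — ruled out; weight (1/8)·0 = 0 each.
If it is under cup 7 (prior 1/8): the dealer has 35 equally likely choices, so probability 1/35; weight (1/8)·(1/35) = 1/280.
The weights sum to 1/35.
So P(the pea under cup 7 | the dealer opened cup 2, cup 4, cup 5, and cup 6) = (1/280) / (1/35) = 1/8.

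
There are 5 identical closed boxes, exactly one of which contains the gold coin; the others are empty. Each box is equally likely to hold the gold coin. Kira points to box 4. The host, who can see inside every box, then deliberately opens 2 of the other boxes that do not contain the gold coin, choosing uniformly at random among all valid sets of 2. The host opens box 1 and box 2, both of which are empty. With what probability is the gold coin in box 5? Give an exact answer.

2/5

Condition on the true location of the gold coin.
If it is in either of boxes 1 and 2 (prior 1/5 each): that box was opened and seen not to hold the prize — ruled out; weight (1/5)·0 = 0 each.
If it is in either of boxes 3 and 5 (prior 1/5 each): the host has 3 equally likely choices, so probability 1/3; weight (1/5)·(1/3) = 1/15 each.
If it is in box 4 (prior 1/5): the host has 6 equally likely choices, so probability 1/6; weight (1/5)·(1/6) = 1/30.
The weights sum to 1/6.
So P(the gold coin in box 5 | the host opened box 1 and box 2) = (1/15) / (1/6) = 2/5.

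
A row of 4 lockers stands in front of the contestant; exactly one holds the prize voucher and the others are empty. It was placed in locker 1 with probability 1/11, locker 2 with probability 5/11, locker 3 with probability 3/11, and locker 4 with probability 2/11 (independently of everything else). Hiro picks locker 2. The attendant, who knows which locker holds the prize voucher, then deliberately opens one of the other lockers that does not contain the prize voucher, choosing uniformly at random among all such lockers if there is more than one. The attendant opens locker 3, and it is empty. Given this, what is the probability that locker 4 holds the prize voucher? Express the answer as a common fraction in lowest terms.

Condition on the true location of the prize voucher.
If it is in locker 1 (prior 1/11): the attendant has 2 equally likely choices, so probability 1/2; weight (1/11)·(1/2) = 1/22.
If it is in locker 2 (prior 5/11): the attendant has 3 equally likely choices, so probability 1/3; weight (5/11)·(1/3) = 5/33.
If it is in locker 3 (prior 3/11): the attendant opened locker 3, so this case is ruled out; weight (3/11)·0 = 0.
If it is in locker 4 (prior 2/11): the attendant has 2 equally likely choices, so probability 1/2; weight (2/11)·(1/2) = 1/11.
The weights sum to 19/66.
So P(the prize voucher in locker 4 | the attendant opened locker 3) = (1/11) / (19/66) = 6/19.

6/19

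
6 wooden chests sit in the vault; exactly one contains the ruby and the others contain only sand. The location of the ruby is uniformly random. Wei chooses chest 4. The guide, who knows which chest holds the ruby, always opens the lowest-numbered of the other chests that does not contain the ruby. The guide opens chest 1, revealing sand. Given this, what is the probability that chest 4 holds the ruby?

Consider each possible location of the ruby in turn.
If it is in chest 1 (prior 1/6): the guide opened chest 1, so this case is ruled out; weight (1/6)·0 = 0.
If it is in any of chests 2, 3, 4, 5, and 6 (prior 1/6 each): chest 1 is the lowest-numbered option available, probability 1; weight (1/6)·1 = 1/6 each.
The weights sum to 5/6.
So P(the ruby in chest 4 | the guide opened chest 1) = (1/6) / (5/6) = 1/5.

1/5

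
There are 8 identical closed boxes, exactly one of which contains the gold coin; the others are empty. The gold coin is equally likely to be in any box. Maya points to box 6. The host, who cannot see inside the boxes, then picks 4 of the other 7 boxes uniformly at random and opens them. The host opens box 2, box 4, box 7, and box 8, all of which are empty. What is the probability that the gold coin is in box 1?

Because the host chose which boxes to open without knowing where the gold coin is, the choice is independent of the prize location. Learning that none of the 4 opened boxes holds the gold coin simply rules out those 4 locations and leaves the remaining 4 boxes still equally likely by symmetry.
So P(the gold coin in box 1) = 1/4.

1/4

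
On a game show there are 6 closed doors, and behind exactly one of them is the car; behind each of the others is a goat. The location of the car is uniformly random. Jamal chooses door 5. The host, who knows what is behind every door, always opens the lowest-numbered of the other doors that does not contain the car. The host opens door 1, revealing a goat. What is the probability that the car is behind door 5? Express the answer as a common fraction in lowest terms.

Consider each possible location of the car in turn.
If it is behind door 1 (prior 1/6): the host opened door 1, so this case is ruled out; weight (1/6)·0 = 0.
If it is behind any of doors 2, 3, 4, 5, and 6 (prior 1/6 each): door 1 is the lowest-numbered option available, probability 1; weight (1/6)·1 = 1/6 each.
The weights sum to 5/6.
So P(the car behind door 5 | the host opened door 1) = (1/6) / (5/6) = 1/5.

1/5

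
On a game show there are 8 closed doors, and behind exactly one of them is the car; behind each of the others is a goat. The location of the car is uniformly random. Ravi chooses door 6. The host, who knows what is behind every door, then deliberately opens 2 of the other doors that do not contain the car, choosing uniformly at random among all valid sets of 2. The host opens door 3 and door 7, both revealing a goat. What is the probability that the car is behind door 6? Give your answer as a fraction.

1/8

Condition on the true location of the car.
If it is behind any of doors 1, 2, 4, 5, and 8 (prior 1/8 each): the host has 15 equally likely choices, so probability 1/15; weight (1/8)·(1/15) = 1/120 each.
If it is behind either of doors 3 and 7 (prior 1/8 each): that door was opened and seen not to hold the prize — ruled out; weight (1/8)·0 = 0 each.
If it is behind door 6 (prior 1/8): the host has 21 equally likely choices, so probability 1/21; weight (1/8)·(1/21) = 1/168.
The weights sum to 1/21.
So P(the car behind door 6 | the host opened door 3 and door 7) = (1/168) / (1/21) = 1/8.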